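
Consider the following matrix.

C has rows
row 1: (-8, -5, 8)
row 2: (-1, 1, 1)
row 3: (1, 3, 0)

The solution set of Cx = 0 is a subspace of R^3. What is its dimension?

0

Row reduce to echelon form.
R2 ← R2 − (1/8)·R1: [0, 13/8, 0]
R3 ← R3 + (1/8)·R1: [0, 19/8, 1]
R3 ← R3 − (19/13)·R2: [0, 0, 1]
3 nonzero rows, so rank(C) = 3.
C has 3 columns; by rank–nullity, nullity = 3 − 3 = 0.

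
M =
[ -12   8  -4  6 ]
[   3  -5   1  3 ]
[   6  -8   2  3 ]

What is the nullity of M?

Row reduce to echelon form.
R2 ← R2 + (1/4)·R1: [0, -3, 0, 9/2]
R3 ← R3 + (1/2)·R1: [0, -4, 0, 6]
R3 ← R3 − (4/3)·R2: [0, 0, 0, 0]
2 nonzero rows, so rank(M) = 2.
M has 4 columns; by rank–nullity, nullity = 4 − 2 = 2.

2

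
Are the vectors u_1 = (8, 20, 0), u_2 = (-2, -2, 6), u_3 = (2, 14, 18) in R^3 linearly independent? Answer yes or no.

Form the matrix with these vectors as rows and row reduce.
R2 ← R2 + (1/4)·R1: [0, 3, 6]
R3 ← R3 − (1/4)·R1: [0, 9, 18]
R3 ← R3 − (3)·R2: [0, 0, 0]
2 nonzero rows, so the 3 vectors span a space of dimension 2.
Since 2 < 3, the vectors are linearly dependent.

no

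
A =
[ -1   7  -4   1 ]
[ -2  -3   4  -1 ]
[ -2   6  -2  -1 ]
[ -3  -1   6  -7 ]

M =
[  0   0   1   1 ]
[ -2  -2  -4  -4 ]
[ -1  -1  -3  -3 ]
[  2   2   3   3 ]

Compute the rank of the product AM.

2

First compute AM:
[[ -8,  -8, -14, -14],
 [  0,   0,  -5,  -5],
 [-12, -12, -23, -23],
 [-18, -18, -38, -38]]
Now row reduce the product.
R3 ← R3 − (3/2)·R1: [0, 0, -2, -2]
R4 ← R4 − (9/4)·R1: [0, 0, -13/2, -13/2]
R3 ← R3 − (2/5)·R2: [0, 0, 0, 0]
R4 ← R4 − (13/10)·R2: [0, 0, 0, 0]
2 nonzero rows, so rank(AM) = 2.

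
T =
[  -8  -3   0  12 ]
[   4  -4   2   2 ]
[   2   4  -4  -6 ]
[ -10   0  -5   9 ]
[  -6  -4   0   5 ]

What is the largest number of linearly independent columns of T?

Row reduce to echelon form.
R2 ← R2 + (1/2)·R1: [0, -11/2, 2, 8]
R3 ← R3 + (1/4)·R1: [0, 13/4, -4, -3]
R4 ← R4 − (5/4)·R1: [0, 15/4, -5, -6]
R5 ← R5 − (3/4)·R1: [0, -7/4, 0, -4]
R3 ← R3 + (13/22)·R2: [0, 0, -31/11, 19/11]
R4 ← R4 + (15/22)·R2: [0, 0, -40/11, -6/11]
R5 ← R5 − (7/22)·R2: [0, 0, -7/11, -72/11]
R4 ← R4 − (40/31)·R3: [0, 0, 0, -86/31]
R5 ← R5 − (7/31)·R3: [0, 0, 0, -215/31]
R5 ← R5 − (5/2)·R4: [0, 0, 0, 0]
Echelon form has 4 nonzero rows, so rank(T) = 4.
The rank gives the maximum number of linearly independent columns: 4.

4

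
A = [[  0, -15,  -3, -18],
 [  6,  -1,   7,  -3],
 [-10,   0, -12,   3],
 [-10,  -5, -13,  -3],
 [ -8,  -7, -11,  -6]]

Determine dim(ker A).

2

Row reduce to echelon form.
Swap R1 ↔ R2
R3 ← R3 + (5/3)·R1: [0, -5/3, -1/3, -2]
R4 ← R4 + (5/3)·R1: [0, -20/3, -4/3, -8]
R5 ← R5 + (4/3)·R1: [0, -25/3, -5/3, -10]
R3 ← R3 − (1/9)·R2: [0, 0, 0, 0]
R4 ← R4 − (4/9)·R2: [0, 0, 0, 0]
R5 ← R5 − (5/9)·R2: [0, 0, 0, 0]
2 nonzero rows, so rank(A) = 2.
A has 4 columns; by rank–nullity, nullity = 4 − 2 = 2.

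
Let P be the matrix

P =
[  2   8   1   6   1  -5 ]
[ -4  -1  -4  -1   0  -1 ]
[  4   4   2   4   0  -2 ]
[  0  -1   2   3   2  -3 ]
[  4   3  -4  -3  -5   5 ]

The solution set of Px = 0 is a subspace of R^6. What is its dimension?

Row reduce to echelon form.
R2 ← R2 + (2)·R1: [0, 15, -2, 11, 2, -11]
R3 ← R3 − (2)·R1: [0, -12, 0, -8, -2, 8]
R5 ← R5 − (2)·R1: [0, -13, -6, -15, -7, 15]
R3 ← R3 + (4/5)·R2: [0, 0, -8/5, 4/5, -2/5, -4/5]
R4 ← R4 + (1/15)·R2: [0, 0, 28/15, 56/15, 32/15, -56/15]
R5 ← R5 + (13/15)·R2: [0, 0, -116/15, -82/15, -79/15, 82/15]
R4 ← R4 + (7/6)·R3: [0, 0, 0, 14/3, 5/3, -14/3]
R5 ← R5 − (29/6)·R3: [0, 0, 0, -28/3, -10/3, 28/3]
R5 ← R5 + (2)·R4: [0, 0, 0, 0, 0, 0]
4 nonzero rows, so rank(P) = 4.
P has 6 columns; by rank–nullity, nullity = 6 − 4 = 2.

2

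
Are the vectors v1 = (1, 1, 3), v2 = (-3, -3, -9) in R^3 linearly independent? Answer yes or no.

Form the matrix with these vectors as rows and row reduce.
R2 ← R2 + (3)·R1: [0, 0, 0]
1 nonzero row, so the 2 vectors span a space of dimension 1.
Since 1 < 2, the vectors are linearly dependent.

no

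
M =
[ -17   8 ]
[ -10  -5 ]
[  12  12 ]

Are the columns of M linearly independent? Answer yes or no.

Row reduce M to echelon form.
R2 ← R2 − (10/17)·R1: [0, -165/17]
R3 ← R3 + (12/17)·R1: [0, 300/17]
R3 ← R3 + (20/11)·R2: [0, 0]
2 pivots among 2 columns.
Every column is a pivot column, so the columns are linearly independent.

yes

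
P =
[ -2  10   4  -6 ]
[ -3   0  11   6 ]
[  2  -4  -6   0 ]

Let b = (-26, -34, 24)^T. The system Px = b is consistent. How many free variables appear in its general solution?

2

Row reduce the augmented matrix [P | b].
R2 ← R2 − (3/2)·R1: [0, -15, 5, 15, 5]
R3 ← R3 + R1: [0, 6, -2, -6, -2]
R3 ← R3 + (2/5)·R2: [0, 0, 0, 0, 0]
The echelon form has 2 nonzero rows, and every pivot lies in the first 4 columns, so rank(P) = rank([P|b]) = 2.
The system is consistent.
Free variables = (unknowns) − (rank) = 4 − 2 = 2.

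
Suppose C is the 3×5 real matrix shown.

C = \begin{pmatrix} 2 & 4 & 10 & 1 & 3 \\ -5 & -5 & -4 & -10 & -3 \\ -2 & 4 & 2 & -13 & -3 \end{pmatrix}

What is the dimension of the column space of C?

Row reduce to echelon form.
R2 ← R2 + (5/2)·R1: [0, 5, 21, -15/2, 9/2]
R3 ← R3 + R1: [0, 8, 12, -12, 0]
R3 ← R3 − (8/5)·R2: [0, 0, -108/5, 0, -36/5]
Echelon form has 3 nonzero rows, so rank(C) = 3.
The column space has dimension equal to the rank: 3.

3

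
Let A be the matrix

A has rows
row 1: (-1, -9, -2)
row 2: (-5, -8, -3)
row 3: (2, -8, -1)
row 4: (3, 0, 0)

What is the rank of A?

3

Row reduce to echelon form.
R2 ← R2 − (5)·R1: [0, 37, 7]
R3 ← R3 + (2)·R1: [0, -26, -5]
R4 ← R4 + (3)·R1: [0, -27, -6]
R3 ← R3 + (26/37)·R2: [0, 0, -3/37]
R4 ← R4 + (27/37)·R2: [0, 0, -33/37]
R4 ← R4 − (11)·R3: [0, 0, 0]
Echelon form has 3 nonzero rows, so rank(A) = 3.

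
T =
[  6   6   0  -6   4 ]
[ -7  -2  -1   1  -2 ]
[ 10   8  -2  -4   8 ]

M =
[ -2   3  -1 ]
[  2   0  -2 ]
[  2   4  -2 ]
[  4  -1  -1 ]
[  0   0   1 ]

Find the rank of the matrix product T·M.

3

First compute TM:
[[-24,  24,  -8],
 [ 12, -26,  10],
 [-24,  26, -10]]
Now row reduce the product.
R2 ← R2 + (1/2)·R1: [0, -14, 6]
R3 ← R3 − R1: [0, 2, -2]
R3 ← R3 + (1/7)·R2: [0, 0, -8/7]
3 nonzero rows, so rank(TM) = 3.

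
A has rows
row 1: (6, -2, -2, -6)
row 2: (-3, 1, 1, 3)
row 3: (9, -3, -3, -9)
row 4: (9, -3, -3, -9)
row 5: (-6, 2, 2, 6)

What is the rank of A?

1

Row reduce to echelon form.
R2 ← R2 + (1/2)·R1: [0, 0, 0, 0]
R3 ← R3 − (3/2)·R1: [0, 0, 0, 0]
R4 ← R4 − (3/2)·R1: [0, 0, 0, 0]
R5 ← R5 + R1: [0, 0, 0, 0]
Echelon form has 1 nonzero row, so rank(A) = 1.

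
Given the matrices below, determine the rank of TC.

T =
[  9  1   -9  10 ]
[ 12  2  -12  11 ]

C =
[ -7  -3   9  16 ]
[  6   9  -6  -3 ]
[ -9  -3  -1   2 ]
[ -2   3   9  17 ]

First compute TC:
[[  4,  39, 174, 293],
 [ 14,  51, 207, 349]]
Now row reduce the product.
R2 ← R2 − (7/2)·R1: [0, -171/2, -402, -1353/2]
2 nonzero rows, so rank(TC) = 2.

2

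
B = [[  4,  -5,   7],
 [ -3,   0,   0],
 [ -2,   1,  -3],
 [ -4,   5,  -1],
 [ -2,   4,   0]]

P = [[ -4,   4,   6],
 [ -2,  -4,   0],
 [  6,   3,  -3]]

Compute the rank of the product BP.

3

First compute BP:
[[ 36,  57,   3],
 [ 12, -12, -18],
 [-12, -21,  -3],
 [  0, -39, -21],
 [  0, -24, -12]]
Now row reduce the product.
R2 ← R2 − (1/3)·R1: [0, -31, -19]
R3 ← R3 + (1/3)·R1: [0, -2, -2]
R3 ← R3 − (2/31)·R2: [0, 0, -24/31]
R4 ← R4 − (39/31)·R2: [0, 0, 90/31]
R5 ← R5 − (24/31)·R2: [0, 0, 84/31]
R4 ← R4 + (15/4)·R3: [0, 0, 0]
R5 ← R5 + (7/2)·R3: [0, 0, 0]
3 nonzero rows, so rank(BP) = 3.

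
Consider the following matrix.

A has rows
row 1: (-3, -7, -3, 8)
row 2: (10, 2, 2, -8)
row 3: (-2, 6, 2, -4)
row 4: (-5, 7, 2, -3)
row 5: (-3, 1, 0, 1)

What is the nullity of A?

Row reduce to echelon form.
R2 ← R2 + (10/3)·R1: [0, -64/3, -8, 56/3]
R3 ← R3 − (2/3)·R1: [0, 32/3, 4, -28/3]
R4 ← R4 − (5/3)·R1: [0, 56/3, 7, -49/3]
R5 ← R5 − R1: [0, 8, 3, -7]
R3 ← R3 + (1/2)·R2: [0, 0, 0, 0]
R4 ← R4 + (7/8)·R2: [0, 0, 0, 0]
R5 ← R5 + (3/8)·R2: [0, 0, 0, 0]
2 nonzero rows, so rank(A) = 2.
A has 4 columns; by rank–nullity, nullity = 4 − 2 = 2.

2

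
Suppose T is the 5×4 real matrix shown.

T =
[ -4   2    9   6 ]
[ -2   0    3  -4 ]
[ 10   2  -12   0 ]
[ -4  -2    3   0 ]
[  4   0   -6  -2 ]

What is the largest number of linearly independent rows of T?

3

Row reduce to echelon form.
R2 ← R2 − (1/2)·R1: [0, -1, -3/2, -7]
R3 ← R3 + (5/2)·R1: [0, 7, 21/2, 15]
R4 ← R4 − R1: [0, -4, -6, -6]
R5 ← R5 + R1: [0, 2, 3, 4]
R3 ← R3 + (7)·R2: [0, 0, 0, -34]
R4 ← R4 − (4)·R2: [0, 0, 0, 22]
R5 ← R5 + (2)·R2: [0, 0, 0, -10]
R4 ← R4 + (11/17)·R3: [0, 0, 0, 0]
R5 ← R5 − (5/17)·R3: [0, 0, 0, 0]
Echelon form has 3 nonzero rows, so rank(T) = 3.
The rank gives the maximum number of linearly independent rows: 3.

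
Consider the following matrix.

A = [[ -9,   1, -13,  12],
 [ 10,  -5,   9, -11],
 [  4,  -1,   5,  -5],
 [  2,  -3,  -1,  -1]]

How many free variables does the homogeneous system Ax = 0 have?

Row reduce to echelon form.
R2 ← R2 + (10/9)·R1: [0, -35/9, -49/9, 7/3]
R3 ← R3 + (4/9)·R1: [0, -5/9, -7/9, 1/3]
R4 ← R4 + (2/9)·R1: [0, -25/9, -35/9, 5/3]
R3 ← R3 − (1/7)·R2: [0, 0, 0, 0]
R4 ← R4 − (5/7)·R2: [0, 0, 0, 0]
2 nonzero rows, so rank(A) = 2.
A has 4 columns; by rank–nullity, nullity = 4 − 2 = 2.

2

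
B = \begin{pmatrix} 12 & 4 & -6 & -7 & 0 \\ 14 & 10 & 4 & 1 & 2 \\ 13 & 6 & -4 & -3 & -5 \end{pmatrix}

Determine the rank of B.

3

Row reduce to echelon form.
R2 ← R2 − (7/6)·R1: [0, 16/3, 11, 55/6, 2]
R3 ← R3 − (13/12)·R1: [0, 5/3, 5/2, 55/12, -5]
R3 ← R3 − (5/16)·R2: [0, 0, -15/16, 55/32, -45/8]
Echelon form has 3 nonzero rows, so rank(B) = 3.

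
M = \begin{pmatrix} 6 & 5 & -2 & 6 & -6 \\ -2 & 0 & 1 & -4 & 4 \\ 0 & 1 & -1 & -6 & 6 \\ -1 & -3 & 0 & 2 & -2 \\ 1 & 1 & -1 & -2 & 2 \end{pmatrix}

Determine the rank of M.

3

Row reduce to echelon form.
R2 ← R2 + (1/3)·R1: [0, 5/3, 1/3, -2, 2]
R4 ← R4 + (1/6)·R1: [0, -13/6, -1/3, 3, -3]
R5 ← R5 − (1/6)·R1: [0, 1/6, -2/3, -3, 3]
R3 ← R3 − (3/5)·R2: [0, 0, -6/5, -24/5, 24/5]
R4 ← R4 + (13/10)·R2: [0, 0, 1/10, 2/5, -2/5]
R5 ← R5 − (1/10)·R2: [0, 0, -7/10, -14/5, 14/5]
R4 ← R4 + (1/12)·R3: [0, 0, 0, 0, 0]
R5 ← R5 − (7/12)·R3: [0, 0, 0, 0, 0]
Echelon form has 3 nonzero rows, so rank(M) = 3.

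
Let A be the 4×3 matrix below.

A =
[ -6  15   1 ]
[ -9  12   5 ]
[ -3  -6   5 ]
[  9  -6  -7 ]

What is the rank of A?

2

Row reduce to echelon form.
R2 ← R2 − (3/2)·R1: [0, -21/2, 7/2]
R3 ← R3 − (1/2)·R1: [0, -27/2, 9/2]
R4 ← R4 + (3/2)·R1: [0, 33/2, -11/2]
R3 ← R3 − (9/7)·R2: [0, 0, 0]
R4 ← R4 + (11/7)·R2: [0, 0, 0]
Echelon form has 2 nonzero rows, so rank(A) = 2.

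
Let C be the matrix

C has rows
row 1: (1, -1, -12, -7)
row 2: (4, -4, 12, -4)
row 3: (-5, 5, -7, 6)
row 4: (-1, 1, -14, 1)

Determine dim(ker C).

Row reduce to echelon form.
R2 ← R2 − (4)·R1: [0, 0, 60, 24]
R3 ← R3 + (5)·R1: [0, 0, -67, -29]
R4 ← R4 + R1: [0, 0, -26, -6]
R3 ← R3 + (67/60)·R2: [0, 0, 0, -11/5]
R4 ← R4 + (13/30)·R2: [0, 0, 0, 22/5]
R4 ← R4 + (2)·R3: [0, 0, 0, 0]
3 nonzero rows, so rank(C) = 3.
C has 4 columns; by rank–nullity, nullity = 4 − 3 = 1.

1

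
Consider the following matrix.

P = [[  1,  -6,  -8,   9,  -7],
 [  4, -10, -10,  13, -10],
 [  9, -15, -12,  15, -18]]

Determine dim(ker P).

Row reduce to echelon form.
R2 ← R2 − (4)·R1: [0, 14, 22, -23, 18]
R3 ← R3 − (9)·R1: [0, 39, 60, -66, 45]
R3 ← R3 − (39/14)·R2: [0, 0, -9/7, -27/14, -36/7]
3 nonzero rows, so rank(P) = 3.
P has 5 columns; by rank–nullity, nullity = 5 − 3 = 2.

2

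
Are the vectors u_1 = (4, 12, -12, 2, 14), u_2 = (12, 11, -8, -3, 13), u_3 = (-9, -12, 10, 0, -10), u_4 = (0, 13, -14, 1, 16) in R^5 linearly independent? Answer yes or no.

Form the matrix with these vectors as rows and row reduce.
R2 ← R2 − (3)·R1: [0, -25, 28, -9, -29]
R3 ← R3 + (9/4)·R1: [0, 15, -17, 9/2, 43/2]
R3 ← R3 + (3/5)·R2: [0, 0, -1/5, -9/10, 41/10]
R4 ← R4 + (13/25)·R2: [0, 0, 14/25, -92/25, 23/25]
R4 ← R4 + (14/5)·R3: [0, 0, 0, -31/5, 62/5]
4 nonzero rows, so the 4 vectors span a space of dimension 4.
Since 4 = 4, the vectors are linearly independent.

yes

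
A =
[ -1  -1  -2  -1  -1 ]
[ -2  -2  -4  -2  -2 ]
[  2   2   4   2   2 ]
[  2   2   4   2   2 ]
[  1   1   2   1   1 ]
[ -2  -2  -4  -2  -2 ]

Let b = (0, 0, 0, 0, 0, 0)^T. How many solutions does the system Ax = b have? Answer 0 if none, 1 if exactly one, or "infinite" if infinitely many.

Row reduce the augmented matrix [A | b].
R2 ← R2 − (2)·R1: [0, 0, 0, 0, 0, 0]
R3 ← R3 + (2)·R1: [0, 0, 0, 0, 0, 0]
R4 ← R4 + (2)·R1: [0, 0, 0, 0, 0, 0]
R5 ← R5 + R1: [0, 0, 0, 0, 0, 0]
R6 ← R6 − (2)·R1: [0, 0, 0, 0, 0, 0]
The echelon form has 1 nonzero rows, and every pivot lies in the first 5 columns, so rank(A) = rank([A|b]) = 1.
The system is consistent.
rank = 1 < 5 unknowns, so there are infinitely many solutions.

infinite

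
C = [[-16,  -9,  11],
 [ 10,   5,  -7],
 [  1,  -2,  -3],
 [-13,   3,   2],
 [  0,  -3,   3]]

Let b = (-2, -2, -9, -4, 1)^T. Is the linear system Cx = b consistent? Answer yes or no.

Row reduce the augmented matrix [C | b].
R2 ← R2 + (5/8)·R1: [0, -5/8, -1/8, -13/4]
R3 ← R3 + (1/16)·R1: [0, -41/16, -37/16, -73/8]
R4 ← R4 − (13/16)·R1: [0, 165/16, -111/16, -19/8]
R3 ← R3 − (41/10)·R2: [0, 0, -9/5, 21/5]
R4 ← R4 + (33/2)·R2: [0, 0, -9, -56]
R5 ← R5 − (24/5)·R2: [0, 0, 18/5, 83/5]
R4 ← R4 − (5)·R3: [0, 0, 0, -77]
R5 ← R5 + (2)·R3: [0, 0, 0, 25]
R5 ← R5 + (25/77)·R4: [0, 0, 0, 0]
The echelon form has 4 nonzero rows; the last pivot sits in the augmented column, so rank(C) = 3 but rank([C|b]) = 4.
Since the ranks differ, the system is inconsistent.

no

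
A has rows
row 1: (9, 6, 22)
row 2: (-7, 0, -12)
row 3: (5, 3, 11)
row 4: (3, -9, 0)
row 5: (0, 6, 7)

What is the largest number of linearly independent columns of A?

Row reduce to echelon form.
R2 ← R2 + (7/9)·R1: [0, 14/3, 46/9]
R3 ← R3 − (5/9)·R1: [0, -1/3, -11/9]
R4 ← R4 − (1/3)·R1: [0, -11, -22/3]
R3 ← R3 + (1/14)·R2: [0, 0, -6/7]
R4 ← R4 + (33/14)·R2: [0, 0, 33/7]
R5 ← R5 − (9/7)·R2: [0, 0, 3/7]
R4 ← R4 + (11/2)·R3: [0, 0, 0]
R5 ← R5 + (1/2)·R3: [0, 0, 0]
Echelon form has 3 nonzero rows, so rank(A) = 3.
The rank gives the maximum number of linearly independent columns: 3.

3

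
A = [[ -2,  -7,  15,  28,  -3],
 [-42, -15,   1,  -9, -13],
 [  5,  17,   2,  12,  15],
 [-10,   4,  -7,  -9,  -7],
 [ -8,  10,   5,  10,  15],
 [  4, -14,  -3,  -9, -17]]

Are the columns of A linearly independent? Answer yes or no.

yes

Row reduce A to echelon form.
R2 ← R2 − (21)·R1: [0, 132, -314, -597, 50]
R3 ← R3 + (5/2)·R1: [0, -1/2, 79/2, 82, 15/2]
R4 ← R4 − (5)·R1: [0, 39, -82, -149, 8]
R5 ← R5 − (4)·R1: [0, 38, -55, -102, 27]
R6 ← R6 + (2)·R1: [0, -28, 27, 47, -23]
R3 ← R3 + (1/264)·R2: [0, 0, 5057/132, 7017/88, 1015/132]
R4 ← R4 − (13/44)·R2: [0, 0, 237/22, 1205/44, -149/22]
R5 ← R5 − (19/66)·R2: [0, 0, 1168/33, 1537/22, 416/33]
R6 ← R6 + (7/33)·R2: [0, 0, -1307/33, -876/11, -409/33]
R4 ← R4 − (1422/5057)·R3: [0, 0, 0, 50209/10114, -45184/5057]
R5 ← R5 − (4672/5057)·R3: [0, 0, 0, -38477/10114, 27824/5057]
R6 ← R6 + (5228/5057)·R3: [0, 0, 0, 28305/10114, -22476/5057]
R5 ← R5 + (38477/50209)·R4: [0, 0, 0, 0, -67536/50209]
R6 ← R6 − (765/1357)·R4: [0, 0, 0, 0, 804/1357]
R6 ← R6 + (37/84)·R5: [0, 0, 0, 0, 0]
5 pivots among 5 columns.
Every column is a pivot column, so the columns are linearly independent.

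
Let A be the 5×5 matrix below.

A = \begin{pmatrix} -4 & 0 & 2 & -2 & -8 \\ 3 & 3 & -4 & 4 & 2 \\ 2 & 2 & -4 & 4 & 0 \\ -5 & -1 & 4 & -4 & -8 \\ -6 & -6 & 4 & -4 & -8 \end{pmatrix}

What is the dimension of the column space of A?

Row reduce to echelon form.
R2 ← R2 + (3/4)·R1: [0, 3, -5/2, 5/2, -4]
R3 ← R3 + (1/2)·R1: [0, 2, -3, 3, -4]
R4 ← R4 − (5/4)·R1: [0, -1, 3/2, -3/2, 2]
R5 ← R5 − (3/2)·R1: [0, -6, 1, -1, 4]
R3 ← R3 − (2/3)·R2: [0, 0, -4/3, 4/3, -4/3]
R4 ← R4 + (1/3)·R2: [0, 0, 2/3, -2/3, 2/3]
R5 ← R5 + (2)·R2: [0, 0, -4, 4, -4]
R4 ← R4 + (1/2)·R3: [0, 0, 0, 0, 0]
R5 ← R5 − (3)·R3: [0, 0, 0, 0, 0]
Echelon form has 3 nonzero rows, so rank(A) = 3.
The column space has dimension equal to the rank: 3.

3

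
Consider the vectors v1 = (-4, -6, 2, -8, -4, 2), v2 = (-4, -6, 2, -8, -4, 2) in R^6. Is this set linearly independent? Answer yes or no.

no

Form the matrix with these vectors as rows and row reduce.
R2 ← R2 − R1: [0, 0, 0, 0, 0, 0]
1 nonzero row, so the 2 vectors span a space of dimension 1.
Since 1 < 2, the vectors are linearly dependent.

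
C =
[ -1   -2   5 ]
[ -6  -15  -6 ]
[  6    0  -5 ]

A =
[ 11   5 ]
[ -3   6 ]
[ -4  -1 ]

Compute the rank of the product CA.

2

First compute CA:
[[-25, -22],
 [  3, -114],
 [ 86,  35]]
Now row reduce the product.
R2 ← R2 + (3/25)·R1: [0, -2916/25]
R3 ← R3 + (86/25)·R1: [0, -1017/25]
R3 ← R3 − (113/324)·R2: [0, 0]
2 nonzero rows, so rank(CA) = 2.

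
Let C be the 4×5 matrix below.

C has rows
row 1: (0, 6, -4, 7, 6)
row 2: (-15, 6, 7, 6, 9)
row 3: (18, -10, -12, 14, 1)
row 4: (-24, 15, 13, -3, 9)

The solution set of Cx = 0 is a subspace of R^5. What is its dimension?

Row reduce to echelon form.
Swap R1 ↔ R2
R3 ← R3 + (6/5)·R1: [0, -14/5, -18/5, 106/5, 59/5]
R4 ← R4 − (8/5)·R1: [0, 27/5, 9/5, -63/5, -27/5]
R3 ← R3 + (7/15)·R2: [0, 0, -82/15, 367/15, 73/5]
R4 ← R4 − (9/10)·R2: [0, 0, 27/5, -189/10, -54/5]
R4 ← R4 + (81/82)·R3: [0, 0, 0, 216/41, 297/82]
4 nonzero rows, so rank(C) = 4.
C has 5 columns; by rank–nullity, nullity = 5 − 4 = 1.

1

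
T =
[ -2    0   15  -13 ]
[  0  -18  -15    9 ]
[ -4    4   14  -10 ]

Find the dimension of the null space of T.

1

Row reduce to echelon form.
R3 ← R3 − (2)·R1: [0, 4, -16, 16]
R3 ← R3 + (2/9)·R2: [0, 0, -58/3, 18]
3 nonzero rows, so rank(T) = 3.
T has 4 columns; by rank–nullity, nullity = 4 − 3 = 1.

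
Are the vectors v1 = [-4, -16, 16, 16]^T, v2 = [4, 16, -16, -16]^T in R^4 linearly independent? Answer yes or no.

Form the matrix with these vectors as rows and row reduce.
R2 ← R2 + R1: [0, 0, 0, 0]
1 nonzero row, so the 2 vectors span a space of dimension 1.
Since 1 < 2, the vectors are linearly dependent.

no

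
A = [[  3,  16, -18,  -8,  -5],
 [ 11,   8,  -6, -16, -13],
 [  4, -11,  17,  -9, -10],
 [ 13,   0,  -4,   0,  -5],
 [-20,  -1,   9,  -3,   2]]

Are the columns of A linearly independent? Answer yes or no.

yes

Row reduce A to echelon form.
R2 ← R2 − (11/3)·R1: [0, -152/3, 60, 40/3, 16/3]
R3 ← R3 − (4/3)·R1: [0, -97/3, 41, 5/3, -10/3]
R4 ← R4 − (13/3)·R1: [0, -208/3, 74, 104/3, 50/3]
R5 ← R5 + (20/3)·R1: [0, 317/3, -111, -169/3, -94/3]
R3 ← R3 − (97/152)·R2: [0, 0, 103/38, -130/19, -128/19]
R4 ← R4 − (26/19)·R2: [0, 0, -154/19, 312/19, 178/19]
R5 ← R5 + (317/152)·R2: [0, 0, 537/38, -542/19, -384/19]
R4 ← R4 + (308/103)·R3: [0, 0, 0, -416/103, -1110/103]
R5 ← R5 − (537/103)·R3: [0, 0, 0, 736/103, 1536/103]
R5 ← R5 + (23/13)·R4: [0, 0, 0, 0, -54/13]
5 pivots among 5 columns.
Every column is a pivot column, so the columns are linearly independent.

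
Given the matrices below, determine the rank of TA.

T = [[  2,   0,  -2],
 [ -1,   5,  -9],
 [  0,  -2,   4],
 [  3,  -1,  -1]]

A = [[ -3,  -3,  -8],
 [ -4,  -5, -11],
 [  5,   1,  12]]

First compute TA:
[[-16,  -8, -40],
 [-62, -31, -155],
 [ 28,  14,  70],
 [-10,  -5, -25]]
Now row reduce the product.
R2 ← R2 − (31/8)·R1: [0, 0, 0]
R3 ← R3 + (7/4)·R1: [0, 0, 0]
R4 ← R4 − (5/8)·R1: [0, 0, 0]
1 nonzero row, so rank(TA) = 1.

1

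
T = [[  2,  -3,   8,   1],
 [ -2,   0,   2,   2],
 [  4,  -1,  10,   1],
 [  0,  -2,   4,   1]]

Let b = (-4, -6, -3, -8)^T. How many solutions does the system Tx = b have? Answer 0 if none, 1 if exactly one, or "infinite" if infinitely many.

0

Row reduce the augmented matrix [T | b].
R2 ← R2 + R1: [0, -3, 10, 3, -10]
R3 ← R3 − (2)·R1: [0, 5, -6, -1, 5]
R3 ← R3 + (5/3)·R2: [0, 0, 32/3, 4, -35/3]
R4 ← R4 − (2/3)·R2: [0, 0, -8/3, -1, -4/3]
R4 ← R4 + (1/4)·R3: [0, 0, 0, 0, -17/4]
The echelon form has 4 nonzero rows; the last pivot sits in the augmented column, so rank(T) = 3 but rank([T|b]) = 4.
Since the ranks differ, the system is inconsistent.
It has no solutions.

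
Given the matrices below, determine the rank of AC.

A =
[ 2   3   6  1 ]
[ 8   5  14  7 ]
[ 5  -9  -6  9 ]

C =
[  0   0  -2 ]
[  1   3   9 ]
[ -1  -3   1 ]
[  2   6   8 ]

First compute AC:
[[ -1,  -3,  37],
 [  5,  15,  99],
 [ 15,  45, -25]]
Now row reduce the product.
R2 ← R2 + (5)·R1: [0, 0, 284]
R3 ← R3 + (15)·R1: [0, 0, 530]
R3 ← R3 − (265/142)·R2: [0, 0, 0]
2 nonzero rows, so rank(AC) = 2.

2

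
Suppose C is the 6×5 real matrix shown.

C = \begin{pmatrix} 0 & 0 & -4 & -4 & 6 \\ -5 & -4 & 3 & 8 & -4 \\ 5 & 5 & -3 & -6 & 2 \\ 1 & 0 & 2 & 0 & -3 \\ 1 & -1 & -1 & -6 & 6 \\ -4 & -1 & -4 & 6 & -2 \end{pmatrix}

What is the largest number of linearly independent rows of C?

4

Row reduce to echelon form.
Swap R1 ↔ R2
R3 ← R3 + R1: [0, 1, 0, 2, -2]
R4 ← R4 + (1/5)·R1: [0, -4/5, 13/5, 8/5, -19/5]
R5 ← R5 + (1/5)·R1: [0, -9/5, -2/5, -22/5, 26/5]
R6 ← R6 − (4/5)·R1: [0, 11/5, -32/5, -2/5, 6/5]
Swap R2 ↔ R3
R4 ← R4 + (4/5)·R2: [0, 0, 13/5, 16/5, -27/5]
R5 ← R5 + (9/5)·R2: [0, 0, -2/5, -4/5, 8/5]
R6 ← R6 − (11/5)·R2: [0, 0, -32/5, -24/5, 28/5]
R4 ← R4 + (13/20)·R3: [0, 0, 0, 3/5, -3/2]
R5 ← R5 − (1/10)·R3: [0, 0, 0, -2/5, 1]
R6 ← R6 − (8/5)·R3: [0, 0, 0, 8/5, -4]
R5 ← R5 + (2/3)·R4: [0, 0, 0, 0, 0]
R6 ← R6 − (8/3)·R4: [0, 0, 0, 0, 0]
Echelon form has 4 nonzero rows, so rank(C) = 4.
The rank gives the maximum number of linearly independent rows: 4.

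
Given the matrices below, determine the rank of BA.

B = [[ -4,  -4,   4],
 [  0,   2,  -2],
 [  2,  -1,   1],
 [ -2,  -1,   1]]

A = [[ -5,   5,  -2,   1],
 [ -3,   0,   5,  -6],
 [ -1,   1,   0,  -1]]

2

First compute BA:
[[ 28, -16, -12,  16],
 [ -4,  -2,  10, -10],
 [ -8,  11,  -9,   7],
 [ 12,  -9,  -1,   3]]
Now row reduce the product.
R2 ← R2 + (1/7)·R1: [0, -30/7, 58/7, -54/7]
R3 ← R3 + (2/7)·R1: [0, 45/7, -87/7, 81/7]
R4 ← R4 − (3/7)·R1: [0, -15/7, 29/7, -27/7]
R3 ← R3 + (3/2)·R2: [0, 0, 0, 0]
R4 ← R4 − (1/2)·R2: [0, 0, 0, 0]
2 nonzero rows, so rank(BA) = 2.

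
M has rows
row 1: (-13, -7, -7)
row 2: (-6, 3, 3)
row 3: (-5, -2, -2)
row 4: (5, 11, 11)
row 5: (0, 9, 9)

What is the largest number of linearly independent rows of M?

2

Row reduce to echelon form.
R2 ← R2 − (6/13)·R1: [0, 81/13, 81/13]
R3 ← R3 − (5/13)·R1: [0, 9/13, 9/13]
R4 ← R4 + (5/13)·R1: [0, 108/13, 108/13]
R3 ← R3 − (1/9)·R2: [0, 0, 0]
R4 ← R4 − (4/3)·R2: [0, 0, 0]
R5 ← R5 − (13/9)·R2: [0, 0, 0]
Echelon form has 2 nonzero rows, so rank(M) = 2.
The rank gives the maximum number of linearly independent rows: 2.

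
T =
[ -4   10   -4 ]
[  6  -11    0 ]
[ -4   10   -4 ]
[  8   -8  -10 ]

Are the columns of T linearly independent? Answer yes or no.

Row reduce T to echelon form.
R2 ← R2 + (3/2)·R1: [0, 4, -6]
R3 ← R3 − R1: [0, 0, 0]
R4 ← R4 + (2)·R1: [0, 12, -18]
R4 ← R4 − (3)·R2: [0, 0, 0]
2 pivots among 3 columns.
Only 2 < 3 pivot columns, so the columns are linearly dependent.

no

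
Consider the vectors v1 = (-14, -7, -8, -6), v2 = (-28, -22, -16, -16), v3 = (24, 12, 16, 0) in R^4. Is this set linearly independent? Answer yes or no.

yes

Form the matrix with these vectors as rows and row reduce.
R2 ← R2 − (2)·R1: [0, -8, 0, -4]
R3 ← R3 + (12/7)·R1: [0, 0, 16/7, -72/7]
3 nonzero rows, so the 3 vectors span a space of dimension 3.
Since 3 = 3, the vectors are linearly independent.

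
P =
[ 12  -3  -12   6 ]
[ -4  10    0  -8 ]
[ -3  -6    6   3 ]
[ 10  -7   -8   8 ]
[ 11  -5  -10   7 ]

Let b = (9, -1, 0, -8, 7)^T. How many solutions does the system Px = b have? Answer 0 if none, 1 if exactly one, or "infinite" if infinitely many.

Row reduce the augmented matrix [P | b].
R2 ← R2 + (1/3)·R1: [0, 9, -4, -6, 2]
R3 ← R3 + (1/4)·R1: [0, -27/4, 3, 9/2, 9/4]
R4 ← R4 − (5/6)·R1: [0, -9/2, 2, 3, -31/2]
R5 ← R5 − (11/12)·R1: [0, -9/4, 1, 3/2, -5/4]
R3 ← R3 + (3/4)·R2: [0, 0, 0, 0, 15/4]
R4 ← R4 + (1/2)·R2: [0, 0, 0, 0, -29/2]
R5 ← R5 + (1/4)·R2: [0, 0, 0, 0, -3/4]
R4 ← R4 + (58/15)·R3: [0, 0, 0, 0, 0]
R5 ← R5 + (1/5)·R3: [0, 0, 0, 0, 0]
The echelon form has 3 nonzero rows; the last pivot sits in the augmented column, so rank(P) = 2 but rank([P|b]) = 3.
Since the ranks differ, the system is inconsistent.
It has no solutions.

0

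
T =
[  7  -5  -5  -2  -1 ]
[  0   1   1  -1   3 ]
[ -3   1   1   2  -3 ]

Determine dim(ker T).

3

Row reduce to echelon form.
R3 ← R3 + (3/7)·R1: [0, -8/7, -8/7, 8/7, -24/7]
R3 ← R3 + (8/7)·R2: [0, 0, 0, 0, 0]
2 nonzero rows, so rank(T) = 2.
T has 5 columns; by rank–nullity, nullity = 5 − 2 = 3.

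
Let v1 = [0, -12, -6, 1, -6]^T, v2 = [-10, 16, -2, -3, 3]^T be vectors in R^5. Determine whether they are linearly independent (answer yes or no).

yes

Form the matrix with these vectors as rows and row reduce.
Swap R1 ↔ R2
2 nonzero rows, so the 2 vectors span a space of dimension 2.
Since 2 = 2, the vectors are linearly independent.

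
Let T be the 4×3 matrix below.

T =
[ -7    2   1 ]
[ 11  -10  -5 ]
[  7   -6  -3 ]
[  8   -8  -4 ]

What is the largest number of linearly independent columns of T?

Row reduce to echelon form.
R2 ← R2 + (11/7)·R1: [0, -48/7, -24/7]
R3 ← R3 + R1: [0, -4, -2]
R4 ← R4 + (8/7)·R1: [0, -40/7, -20/7]
R3 ← R3 − (7/12)·R2: [0, 0, 0]
R4 ← R4 − (5/6)·R2: [0, 0, 0]
Echelon form has 2 nonzero rows, so rank(T) = 2.
The rank gives the maximum number of linearly independent columns: 2.

2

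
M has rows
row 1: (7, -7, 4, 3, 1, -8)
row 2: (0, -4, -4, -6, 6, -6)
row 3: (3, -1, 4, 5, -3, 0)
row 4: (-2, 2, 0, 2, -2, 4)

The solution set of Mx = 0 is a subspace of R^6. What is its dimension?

3

Row reduce to echelon form.
R3 ← R3 − (3/7)·R1: [0, 2, 16/7, 26/7, -24/7, 24/7]
R4 ← R4 + (2/7)·R1: [0, 0, 8/7, 20/7, -12/7, 12/7]
R3 ← R3 + (1/2)·R2: [0, 0, 2/7, 5/7, -3/7, 3/7]
R4 ← R4 − (4)·R3: [0, 0, 0, 0, 0, 0]
3 nonzero rows, so rank(M) = 3.
M has 6 columns; by rank–nullity, nullity = 6 − 3 = 3.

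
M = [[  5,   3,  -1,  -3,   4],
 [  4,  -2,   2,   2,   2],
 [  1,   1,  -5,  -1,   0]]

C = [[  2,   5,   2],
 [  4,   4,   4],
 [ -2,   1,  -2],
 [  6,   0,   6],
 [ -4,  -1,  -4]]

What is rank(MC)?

2

First compute MC:
[[-10,  32, -10],
 [  0,  12,   0],
 [ 10,   4,  10]]
Now row reduce the product.
R3 ← R3 + R1: [0, 36, 0]
R3 ← R3 − (3)·R2: [0, 0, 0]
2 nonzero rows, so rank(MC) = 2.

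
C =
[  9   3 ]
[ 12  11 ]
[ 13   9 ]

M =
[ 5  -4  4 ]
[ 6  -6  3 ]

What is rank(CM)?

2

First compute CM:
[[ 63, -54,  45],
 [126, -114,  81],
 [119, -106,  79]]
Now row reduce the product.
R2 ← R2 − (2)·R1: [0, -6, -9]
R3 ← R3 − (17/9)·R1: [0, -4, -6]
R3 ← R3 − (2/3)·R2: [0, 0, 0]
2 nonzero rows, so rank(CM) = 2.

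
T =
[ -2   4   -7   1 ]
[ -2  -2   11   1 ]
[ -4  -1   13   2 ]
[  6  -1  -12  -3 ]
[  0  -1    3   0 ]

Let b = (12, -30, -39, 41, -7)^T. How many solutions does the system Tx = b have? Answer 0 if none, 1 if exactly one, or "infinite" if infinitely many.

Row reduce the augmented matrix [T | b].
R2 ← R2 − R1: [0, -6, 18, 0, -42]
R3 ← R3 − (2)·R1: [0, -9, 27, 0, -63]
R4 ← R4 + (3)·R1: [0, 11, -33, 0, 77]
R3 ← R3 − (3/2)·R2: [0, 0, 0, 0, 0]
R4 ← R4 + (11/6)·R2: [0, 0, 0, 0, 0]
R5 ← R5 − (1/6)·R2: [0, 0, 0, 0, 0]
The echelon form has 2 nonzero rows, and every pivot lies in the first 4 columns, so rank(T) = rank([T|b]) = 2.
The system is consistent.
rank = 2 < 4 unknowns, so there are infinitely many solutions.

infinite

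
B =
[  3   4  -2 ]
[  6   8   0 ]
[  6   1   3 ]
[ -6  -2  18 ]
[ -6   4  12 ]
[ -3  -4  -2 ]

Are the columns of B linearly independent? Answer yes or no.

yes

Row reduce B to echelon form.
R2 ← R2 − (2)·R1: [0, 0, 4]
R3 ← R3 − (2)·R1: [0, -7, 7]
R4 ← R4 + (2)·R1: [0, 6, 14]
R5 ← R5 + (2)·R1: [0, 12, 8]
R6 ← R6 + R1: [0, 0, -4]
Swap R2 ↔ R3
R4 ← R4 + (6/7)·R2: [0, 0, 20]
R5 ← R5 + (12/7)·R2: [0, 0, 20]
R4 ← R4 − (5)·R3: [0, 0, 0]
R5 ← R5 − (5)·R3: [0, 0, 0]
R6 ← R6 + R3: [0, 0, 0]
3 pivots among 3 columns.
Every column is a pivot column, so the columns are linearly independent.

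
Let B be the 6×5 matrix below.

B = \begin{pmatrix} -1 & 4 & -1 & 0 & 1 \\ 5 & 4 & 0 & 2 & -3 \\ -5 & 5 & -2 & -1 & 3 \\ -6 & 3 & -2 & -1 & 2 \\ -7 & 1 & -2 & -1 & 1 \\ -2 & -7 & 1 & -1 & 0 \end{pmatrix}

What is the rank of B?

3

Row reduce to echelon form.
R2 ← R2 + (5)·R1: [0, 24, -5, 2, 2]
R3 ← R3 − (5)·R1: [0, -15, 3, -1, -2]
R4 ← R4 − (6)·R1: [0, -21, 4, -1, -4]
R5 ← R5 − (7)·R1: [0, -27, 5, -1, -6]
R6 ← R6 − (2)·R1: [0, -15, 3, -1, -2]
R3 ← R3 + (5/8)·R2: [0, 0, -1/8, 1/4, -3/4]
R4 ← R4 + (7/8)·R2: [0, 0, -3/8, 3/4, -9/4]
R5 ← R5 + (9/8)·R2: [0, 0, -5/8, 5/4, -15/4]
R6 ← R6 + (5/8)·R2: [0, 0, -1/8, 1/4, -3/4]
R4 ← R4 − (3)·R3: [0, 0, 0, 0, 0]
R5 ← R5 − (5)·R3: [0, 0, 0, 0, 0]
R6 ← R6 − R3: [0, 0, 0, 0, 0]
Echelon form has 3 nonzero rows, so rank(B) = 3.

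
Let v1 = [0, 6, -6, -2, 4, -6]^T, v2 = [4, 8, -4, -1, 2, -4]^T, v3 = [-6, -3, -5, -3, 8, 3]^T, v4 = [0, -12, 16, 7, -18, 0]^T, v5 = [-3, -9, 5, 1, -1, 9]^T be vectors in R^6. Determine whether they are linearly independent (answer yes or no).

Form the matrix with these vectors as rows and row reduce.
Swap R1 ↔ R2
R3 ← R3 + (3/2)·R1: [0, 9, -11, -9/2, 11, -3]
R5 ← R5 + (3/4)·R1: [0, -3, 2, 1/4, 1/2, 6]
R3 ← R3 − (3/2)·R2: [0, 0, -2, -3/2, 5, 6]
R4 ← R4 + (2)·R2: [0, 0, 4, 3, -10, -12]
R5 ← R5 + (1/2)·R2: [0, 0, -1, -3/4, 5/2, 3]
R4 ← R4 + (2)·R3: [0, 0, 0, 0, 0, 0]
R5 ← R5 − (1/2)·R3: [0, 0, 0, 0, 0, 0]
3 nonzero rows, so the 5 vectors span a space of dimension 3.
Since 3 < 5, the vectors are linearly dependent.

no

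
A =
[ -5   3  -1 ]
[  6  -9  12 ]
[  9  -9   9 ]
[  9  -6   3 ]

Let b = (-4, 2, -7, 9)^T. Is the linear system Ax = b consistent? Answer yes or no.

Row reduce the augmented matrix [A | b].
R2 ← R2 + (6/5)·R1: [0, -27/5, 54/5, -14/5]
R3 ← R3 + (9/5)·R1: [0, -18/5, 36/5, -71/5]
R4 ← R4 + (9/5)·R1: [0, -3/5, 6/5, 9/5]
R3 ← R3 − (2/3)·R2: [0, 0, 0, -37/3]
R4 ← R4 − (1/9)·R2: [0, 0, 0, 19/9]
R4 ← R4 + (19/111)·R3: [0, 0, 0, 0]
The echelon form has 3 nonzero rows; the last pivot sits in the augmented column, so rank(A) = 2 but rank([A|b]) = 3.
Since the ranks differ, the system is inconsistent.

no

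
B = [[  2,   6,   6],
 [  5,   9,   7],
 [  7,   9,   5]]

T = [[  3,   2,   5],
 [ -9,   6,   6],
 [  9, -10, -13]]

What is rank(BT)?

2

First compute BT:
[[  6, -20, -32],
 [ -3,  -6, -12],
 [-15,  18,  24]]
Now row reduce the product.
R2 ← R2 + (1/2)·R1: [0, -16, -28]
R3 ← R3 + (5/2)·R1: [0, -32, -56]
R3 ← R3 − (2)·R2: [0, 0, 0]
2 nonzero rows, so rank(BT) = 2.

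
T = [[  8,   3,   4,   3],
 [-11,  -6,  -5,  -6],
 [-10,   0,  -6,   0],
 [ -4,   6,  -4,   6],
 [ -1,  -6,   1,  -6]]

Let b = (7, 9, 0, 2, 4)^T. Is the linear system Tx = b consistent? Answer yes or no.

no

Row reduce the augmented matrix [T | b].
R2 ← R2 + (11/8)·R1: [0, -15/8, 1/2, -15/8, 149/8]
R3 ← R3 + (5/4)·R1: [0, 15/4, -1, 15/4, 35/4]
R4 ← R4 + (1/2)·R1: [0, 15/2, -2, 15/2, 11/2]
R5 ← R5 + (1/8)·R1: [0, -45/8, 3/2, -45/8, 39/8]
R3 ← R3 + (2)·R2: [0, 0, 0, 0, 46]
R4 ← R4 + (4)·R2: [0, 0, 0, 0, 80]
R5 ← R5 − (3)·R2: [0, 0, 0, 0, -51]
R4 ← R4 − (40/23)·R3: [0, 0, 0, 0, 0]
R5 ← R5 + (51/46)·R3: [0, 0, 0, 0, 0]
The echelon form has 3 nonzero rows; the last pivot sits in the augmented column, so rank(T) = 2 but rank([T|b]) = 3.
Since the ranks differ, the system is inconsistent.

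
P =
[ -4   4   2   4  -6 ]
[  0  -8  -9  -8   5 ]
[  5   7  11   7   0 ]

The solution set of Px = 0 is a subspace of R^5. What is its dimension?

3

Row reduce to echelon form.
R3 ← R3 + (5/4)·R1: [0, 12, 27/2, 12, -15/2]
R3 ← R3 + (3/2)·R2: [0, 0, 0, 0, 0]
2 nonzero rows, so rank(P) = 2.
P has 5 columns; by rank–nullity, nullity = 5 − 2 = 3.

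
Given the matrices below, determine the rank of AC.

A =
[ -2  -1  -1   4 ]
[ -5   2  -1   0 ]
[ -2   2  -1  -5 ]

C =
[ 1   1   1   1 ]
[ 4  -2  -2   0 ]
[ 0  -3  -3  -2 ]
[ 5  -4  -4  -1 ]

2

First compute AC:
[[ 14, -13, -13,  -4],
 [  3,  -6,  -6,  -3],
 [-19,  17,  17,   5]]
Now row reduce the product.
R2 ← R2 − (3/14)·R1: [0, -45/14, -45/14, -15/7]
R3 ← R3 + (19/14)·R1: [0, -9/14, -9/14, -3/7]
R3 ← R3 − (1/5)·R2: [0, 0, 0, 0]
2 nonzero rows, so rank(AC) = 2.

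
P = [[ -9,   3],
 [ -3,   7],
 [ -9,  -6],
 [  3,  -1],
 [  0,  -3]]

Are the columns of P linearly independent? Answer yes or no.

Row reduce P to echelon form.
R2 ← R2 − (1/3)·R1: [0, 6]
R3 ← R3 − R1: [0, -9]
R4 ← R4 + (1/3)·R1: [0, 0]
R3 ← R3 + (3/2)·R2: [0, 0]
R5 ← R5 + (1/2)·R2: [0, 0]
2 pivots among 2 columns.
Every column is a pivot column, so the columns are linearly independent.

yes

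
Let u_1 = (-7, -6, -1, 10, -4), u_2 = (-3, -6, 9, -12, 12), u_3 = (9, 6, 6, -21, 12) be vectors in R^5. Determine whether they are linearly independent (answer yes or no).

no

Form the matrix with these vectors as rows and row reduce.
R2 ← R2 − (3/7)·R1: [0, -24/7, 66/7, -114/7, 96/7]
R3 ← R3 + (9/7)·R1: [0, -12/7, 33/7, -57/7, 48/7]
R3 ← R3 − (1/2)·R2: [0, 0, 0, 0, 0]
2 nonzero rows, so the 3 vectors span a space of dimension 2.
Since 2 < 3, the vectors are linearly dependent.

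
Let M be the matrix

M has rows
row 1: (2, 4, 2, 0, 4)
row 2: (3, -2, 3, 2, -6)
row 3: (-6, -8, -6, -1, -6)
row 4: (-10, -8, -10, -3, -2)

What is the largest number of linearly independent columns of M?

Row reduce to echelon form.
R2 ← R2 − (3/2)·R1: [0, -8, 0, 2, -12]
R3 ← R3 + (3)·R1: [0, 4, 0, -1, 6]
R4 ← R4 + (5)·R1: [0, 12, 0, -3, 18]
R3 ← R3 + (1/2)·R2: [0, 0, 0, 0, 0]
R4 ← R4 + (3/2)·R2: [0, 0, 0, 0, 0]
Echelon form has 2 nonzero rows, so rank(M) = 2.
The rank gives the maximum number of linearly independent columns: 2.

2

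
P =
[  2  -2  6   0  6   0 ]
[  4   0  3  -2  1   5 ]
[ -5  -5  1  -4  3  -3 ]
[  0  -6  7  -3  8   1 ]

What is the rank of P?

4

Row reduce to echelon form.
R2 ← R2 − (2)·R1: [0, 4, -9, -2, -11, 5]
R3 ← R3 + (5/2)·R1: [0, -10, 16, -4, 18, -3]
R3 ← R3 + (5/2)·R2: [0, 0, -13/2, -9, -19/2, 19/2]
R4 ← R4 + (3/2)·R2: [0, 0, -13/2, -6, -17/2, 17/2]
R4 ← R4 − R3: [0, 0, 0, 3, 1, -1]
Echelon form has 4 nonzero rows, so rank(P) = 4.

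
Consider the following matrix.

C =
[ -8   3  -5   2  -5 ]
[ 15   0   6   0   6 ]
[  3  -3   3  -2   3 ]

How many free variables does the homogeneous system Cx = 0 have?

3

Row reduce to echelon form.
R2 ← R2 + (15/8)·R1: [0, 45/8, -27/8, 15/4, -27/8]
R3 ← R3 + (3/8)·R1: [0, -15/8, 9/8, -5/4, 9/8]
R3 ← R3 + (1/3)·R2: [0, 0, 0, 0, 0]
2 nonzero rows, so rank(C) = 2.
C has 5 columns; by rank–nullity, nullity = 5 − 2 = 3.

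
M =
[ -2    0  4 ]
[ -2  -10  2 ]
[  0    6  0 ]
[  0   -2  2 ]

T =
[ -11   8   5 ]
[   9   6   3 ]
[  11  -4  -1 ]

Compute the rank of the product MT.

First compute MT:
[[ 66, -32, -14],
 [-46, -84, -42],
 [ 54,  36,  18],
 [  4, -20,  -8]]
Now row reduce the product.
R2 ← R2 + (23/33)·R1: [0, -3508/33, -1708/33]
R3 ← R3 − (9/11)·R1: [0, 684/11, 324/11]
R4 ← R4 − (2/33)·R1: [0, -596/33, -236/33]
R3 ← R3 + (513/877)·R2: [0, 0, -720/877]
R4 ← R4 − (149/877)·R2: [0, 0, 1440/877]
R4 ← R4 + (2)·R3: [0, 0, 0]
3 nonzero rows, so rank(MT) = 3.

3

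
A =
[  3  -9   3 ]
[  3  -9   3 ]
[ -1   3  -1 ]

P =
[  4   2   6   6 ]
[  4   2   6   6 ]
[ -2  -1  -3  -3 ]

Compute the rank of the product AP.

First compute AP:
[[-30, -15, -45, -45],
 [-30, -15, -45, -45],
 [ 10,   5,  15,  15]]
Now row reduce the product.
R2 ← R2 − R1: [0, 0, 0, 0]
R3 ← R3 + (1/3)·R1: [0, 0, 0, 0]
1 nonzero row, so rank(AP) = 1.

1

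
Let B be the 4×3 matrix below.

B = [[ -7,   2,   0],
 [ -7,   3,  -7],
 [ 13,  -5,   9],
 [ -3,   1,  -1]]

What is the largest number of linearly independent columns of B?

2

Row reduce to echelon form.
R2 ← R2 − R1: [0, 1, -7]
R3 ← R3 + (13/7)·R1: [0, -9/7, 9]
R4 ← R4 − (3/7)·R1: [0, 1/7, -1]
R3 ← R3 + (9/7)·R2: [0, 0, 0]
R4 ← R4 − (1/7)·R2: [0, 0, 0]
Echelon form has 2 nonzero rows, so rank(B) = 2.
The rank gives the maximum number of linearly independent columns: 2.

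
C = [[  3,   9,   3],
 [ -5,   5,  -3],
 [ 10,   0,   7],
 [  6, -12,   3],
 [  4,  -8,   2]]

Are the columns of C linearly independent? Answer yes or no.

Row reduce C to echelon form.
R2 ← R2 + (5/3)·R1: [0, 20, 2]
R3 ← R3 − (10/3)·R1: [0, -30, -3]
R4 ← R4 − (2)·R1: [0, -30, -3]
R5 ← R5 − (4/3)·R1: [0, -20, -2]
R3 ← R3 + (3/2)·R2: [0, 0, 0]
R4 ← R4 + (3/2)·R2: [0, 0, 0]
R5 ← R5 + R2: [0, 0, 0]
2 pivots among 3 columns.
Only 2 < 3 pivot columns, so the columns are linearly dependent.

no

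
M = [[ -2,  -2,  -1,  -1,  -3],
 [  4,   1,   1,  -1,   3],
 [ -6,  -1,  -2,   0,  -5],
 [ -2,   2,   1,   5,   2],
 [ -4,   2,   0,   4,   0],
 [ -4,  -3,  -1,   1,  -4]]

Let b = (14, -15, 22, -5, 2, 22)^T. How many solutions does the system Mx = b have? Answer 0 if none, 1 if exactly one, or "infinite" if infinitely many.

Row reduce the augmented matrix [M | b].
R2 ← R2 + (2)·R1: [0, -3, -1, -3, -3, 13]
R3 ← R3 − (3)·R1: [0, 5, 1, 3, 4, -20]
R4 ← R4 − R1: [0, 4, 2, 6, 5, -19]
R5 ← R5 − (2)·R1: [0, 6, 2, 6, 6, -26]
R6 ← R6 − (2)·R1: [0, 1, 1, 3, 2, -6]
R3 ← R3 + (5/3)·R2: [0, 0, -2/3, -2, -1, 5/3]
R4 ← R4 + (4/3)·R2: [0, 0, 2/3, 2, 1, -5/3]
R5 ← R5 + (2)·R2: [0, 0, 0, 0, 0, 0]
R6 ← R6 + (1/3)·R2: [0, 0, 2/3, 2, 1, -5/3]
R4 ← R4 + R3: [0, 0, 0, 0, 0, 0]
R6 ← R6 + R3: [0, 0, 0, 0, 0, 0]
The echelon form has 3 nonzero rows, and every pivot lies in the first 5 columns, so rank(M) = rank([M|b]) = 3.
The system is consistent.
rank = 3 < 5 unknowns, so there are infinitely many solutions.

infinite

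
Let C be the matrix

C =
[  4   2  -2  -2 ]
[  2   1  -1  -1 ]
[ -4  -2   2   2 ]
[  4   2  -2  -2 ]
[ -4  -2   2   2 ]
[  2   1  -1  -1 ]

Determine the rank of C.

1

Row reduce to echelon form.
R2 ← R2 − (1/2)·R1: [0, 0, 0, 0]
R3 ← R3 + R1: [0, 0, 0, 0]
R4 ← R4 − R1: [0, 0, 0, 0]
R5 ← R5 + R1: [0, 0, 0, 0]
R6 ← R6 − (1/2)·R1: [0, 0, 0, 0]
Echelon form has 1 nonzero row, so rank(C) = 1.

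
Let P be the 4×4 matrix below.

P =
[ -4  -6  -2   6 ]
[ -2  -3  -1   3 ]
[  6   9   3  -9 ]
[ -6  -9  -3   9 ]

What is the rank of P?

Row reduce to echelon form.
R2 ← R2 − (1/2)·R1: [0, 0, 0, 0]
R3 ← R3 + (3/2)·R1: [0, 0, 0, 0]
R4 ← R4 − (3/2)·R1: [0, 0, 0, 0]
Echelon form has 1 nonzero row, so rank(P) = 1.

1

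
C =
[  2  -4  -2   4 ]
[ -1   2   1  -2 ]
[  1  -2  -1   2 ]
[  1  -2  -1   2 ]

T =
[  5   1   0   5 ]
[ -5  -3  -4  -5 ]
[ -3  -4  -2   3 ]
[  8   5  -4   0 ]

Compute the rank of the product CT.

1

First compute CT:
[[ 68,  42,   4,  24],
 [-34, -21,  -2, -12],
 [ 34,  21,   2,  12],
 [ 34,  21,   2,  12]]
Now row reduce the product.
R2 ← R2 + (1/2)·R1: [0, 0, 0, 0]
R3 ← R3 − (1/2)·R1: [0, 0, 0, 0]
R4 ← R4 − (1/2)·R1: [0, 0, 0, 0]
1 nonzero row, so rank(CT) = 1.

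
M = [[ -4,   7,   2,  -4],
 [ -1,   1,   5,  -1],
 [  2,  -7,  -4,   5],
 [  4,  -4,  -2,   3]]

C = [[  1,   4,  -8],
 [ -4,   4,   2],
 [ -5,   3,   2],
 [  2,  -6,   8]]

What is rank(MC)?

3

First compute MC:
[[-50,  42,  18],
 [-32,  21,  12],
 [ 60, -62,   2],
 [ 36, -24, -20]]
Now row reduce the product.
R2 ← R2 − (16/25)·R1: [0, -147/25, 12/25]
R3 ← R3 + (6/5)·R1: [0, -58/5, 118/5]
R4 ← R4 + (18/25)·R1: [0, 156/25, -176/25]
R3 ← R3 − (290/147)·R2: [0, 0, 1110/49]
R4 ← R4 + (52/49)·R2: [0, 0, -320/49]
R4 ← R4 + (32/111)·R3: [0, 0, 0]
3 nonzero rows, so rank(MC) = 3.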